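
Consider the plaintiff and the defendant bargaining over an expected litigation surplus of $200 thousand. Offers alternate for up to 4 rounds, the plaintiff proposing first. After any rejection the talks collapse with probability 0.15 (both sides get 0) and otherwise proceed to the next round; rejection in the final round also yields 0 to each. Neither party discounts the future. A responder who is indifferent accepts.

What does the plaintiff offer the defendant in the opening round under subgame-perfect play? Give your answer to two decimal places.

Round 4 (the defendant proposes): rejection yields 0 for the plaintiff; the defendant offers 0 and keeps 200.
Round 3 (the plaintiff proposes): rejecting gives the defendant an expected 0.85 × 200 = 170. The plaintiff offers 170 and keeps 200 − 170 = 30.
Round 2 (the defendant proposes): rejecting gives the plaintiff an expected 0.85 × 30 = 25.5, so the defendant offers 25.5, keeping 174.5.
Round 1 (the plaintiff proposes): rejecting gives the defendant an expected 0.85 × 174.5 = 148.325, so the plaintiff offers 148.325, keeping 51.675.

148.33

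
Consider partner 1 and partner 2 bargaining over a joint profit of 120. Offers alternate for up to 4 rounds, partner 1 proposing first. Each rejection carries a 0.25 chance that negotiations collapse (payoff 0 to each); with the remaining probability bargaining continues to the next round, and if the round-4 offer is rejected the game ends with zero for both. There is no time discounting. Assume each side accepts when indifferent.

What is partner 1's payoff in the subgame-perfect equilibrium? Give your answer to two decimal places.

Round 4 (partner 2 proposes): partner 1 will accept anything ≥ 0, so partner 2 offers 0 and keeps 120.
Round 3 (partner 1 proposes): rejecting gives partner 2 an expected 0.75 × 120 = 90, so partner 1 offers 90, keeping 30.
Round 2 (partner 2 proposes): rejecting gives partner 1 an expected 0.75 × 30 = 22.5, so partner 2 offers 22.5, keeping 97.5.
Round 1 (partner 1 proposes): rejecting gives partner 2 an expected 0.75 × 97.5 = 73.125, so partner 1 offers 73.125, keeping 46.875.

46.88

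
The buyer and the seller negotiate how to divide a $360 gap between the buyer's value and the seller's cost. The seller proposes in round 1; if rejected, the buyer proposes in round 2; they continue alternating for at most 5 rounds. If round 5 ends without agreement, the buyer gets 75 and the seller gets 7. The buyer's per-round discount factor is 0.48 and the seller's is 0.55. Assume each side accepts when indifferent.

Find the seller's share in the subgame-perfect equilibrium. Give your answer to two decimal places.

256.48

By backward induction:
Round 5 (the seller proposes): the buyer gets 75 if talks fail, so the seller offers 75 and keeps 285.
Round 4 (the buyer proposes): the seller can get 285 next round, worth 0.55 × 285 = 156.75 now; the buyer offers that and keeps 203.25.
Round 3 (the seller proposes): the buyer can get 203.25 next round, worth 0.48 × 203.25 = 97.56 now, so the seller offers 97.56, keeping 262.44.
Round 2 (the buyer proposes): the seller can get 262.44 next round, worth 0.55 × 262.44 = 144.342 now; the buyer offers that and keeps 215.658.
Round 1 (the seller proposes): the buyer can get 215.658 next round, worth 0.48 × 215.658 = 103.51584 now. The seller offers 103.51584 and keeps 360 − 103.51584 = 256.48416.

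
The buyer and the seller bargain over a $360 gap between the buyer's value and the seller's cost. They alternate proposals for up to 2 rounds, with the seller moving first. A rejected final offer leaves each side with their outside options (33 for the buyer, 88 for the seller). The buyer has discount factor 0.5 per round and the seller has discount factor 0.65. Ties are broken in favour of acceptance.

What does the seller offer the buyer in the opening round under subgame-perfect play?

Work backward from the last round.
Round 2 (the buyer proposes): the seller gets 88 if talks fail, so the buyer offers 88 and keeps 272.
Round 1 (the seller proposes): the buyer can get 272 next round, worth 0.5 × 272 = 136 now; the seller offers that and keeps 224.

136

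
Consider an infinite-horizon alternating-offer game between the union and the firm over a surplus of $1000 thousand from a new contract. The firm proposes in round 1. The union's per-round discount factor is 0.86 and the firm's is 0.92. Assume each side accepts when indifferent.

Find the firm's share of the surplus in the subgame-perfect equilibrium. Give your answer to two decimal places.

When the firm proposes, the union accepts any offer worth at least 0.86 times what the union would get by proposing next round; and vice versa.
This gives x = 1000 − 0.86y and y = 1000 − 0.92x, where x and y are each side's share when it proposes.
Hence (1 − 0.86·0.92)x = 1000(1 − 0.86), i.e. 0.2088·x = 140.
x ≈ 670.4981; the union's share is 1000 − x ≈ 329.5019.

670.50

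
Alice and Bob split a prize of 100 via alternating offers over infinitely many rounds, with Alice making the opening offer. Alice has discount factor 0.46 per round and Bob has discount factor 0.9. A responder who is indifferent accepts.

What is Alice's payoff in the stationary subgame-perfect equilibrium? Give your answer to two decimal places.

17.06

In a stationary SPE each proposer offers the other exactly their discounted continuation value.
If Alice keeps x when proposing and Bob keeps y when proposing, then x = 100 − 0.9y and y = 100 − 0.46x.
Solving: x = 100(1 − 0.9) / (1 − 0.46·0.9) = 10 / 0.586 ≈ 17.0648.
Bob gets 100 − 17.0648 ≈ 82.9352.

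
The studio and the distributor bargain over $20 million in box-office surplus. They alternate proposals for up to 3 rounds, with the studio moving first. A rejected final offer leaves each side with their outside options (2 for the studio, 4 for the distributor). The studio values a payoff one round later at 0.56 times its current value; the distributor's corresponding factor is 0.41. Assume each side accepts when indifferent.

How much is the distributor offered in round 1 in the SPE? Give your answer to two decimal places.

Round 3 (the studio proposes): the distributor gets 4 if talks fail, so the studio offers 4 and keeps 16.
Round 2 (the distributor proposes): the studio can get 16 next round, worth 0.56 × 16 = 8.96 now. The distributor offers 8.96 and keeps 20 − 8.96 = 11.04.
Round 1 (the studio proposes): the distributor can get 11.04 next round, worth 0.41 × 11.04 = 4.5264 now, so the studio offers 4.5264, keeping 15.4736.

4.53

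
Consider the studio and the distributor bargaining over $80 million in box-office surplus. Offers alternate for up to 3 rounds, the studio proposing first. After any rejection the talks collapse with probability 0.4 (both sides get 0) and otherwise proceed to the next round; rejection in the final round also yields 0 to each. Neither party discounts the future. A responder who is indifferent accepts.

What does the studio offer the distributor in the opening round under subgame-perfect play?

19.2

Round 3 (the studio proposes): rejection yields 0 for the distributor; the studio offers 0 and keeps 80.
Round 2 (the distributor proposes): rejecting gives the studio an expected 0.6 × 80 = 48, so the distributor offers 48, keeping 32.
Round 1 (the studio proposes): rejecting gives the distributor an expected 0.6 × 32 = 19.2; the studio offers that and keeps 60.8.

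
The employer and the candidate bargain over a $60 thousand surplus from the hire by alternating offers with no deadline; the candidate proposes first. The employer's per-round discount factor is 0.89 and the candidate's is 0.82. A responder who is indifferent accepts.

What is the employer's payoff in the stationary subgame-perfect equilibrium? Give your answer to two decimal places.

Let x be the candidate's share when the candidate proposes and y be the employer's share when the employer proposes.
The employer accepts iff offered ≥ 0.89·y, so x = 60 − 0.89y. Symmetrically y = 60 − 0.82x.
Substituting: x = 60 − 0.89(60 − 0.82x), giving x(1 − 0.82·0.89) = 60(1 − 0.89).
So x = 60 × 0.11 / 0.2702 ≈ 24.4264, and the employer receives 60 − x ≈ 35.5736.

35.57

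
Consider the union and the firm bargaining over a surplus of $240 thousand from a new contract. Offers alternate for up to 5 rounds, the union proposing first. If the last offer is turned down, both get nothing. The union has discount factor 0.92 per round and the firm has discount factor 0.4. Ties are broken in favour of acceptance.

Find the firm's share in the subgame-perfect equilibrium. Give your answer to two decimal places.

10.51

Round 5 (the union proposes): the firm will accept anything ≥ 0, so the union offers 0 and keeps 240.
Round 4 (the firm proposes): the union can get 240 next round, worth 0.92 × 240 = 220.8 now. The firm offers 220.8 and keeps 240 − 220.8 = 19.2.
Round 3 (the union proposes): the firm can get 19.2 next round, worth 0.4 × 19.2 = 7.68 now; the union offers that and keeps 232.32.
Round 2 (the firm proposes): the union can get 232.32 next round, worth 0.92 × 232.32 = 213.7344 now. The firm offers 213.7344 and keeps 240 − 213.7344 = 26.2656.
Round 1 (the union proposes): the firm can get 26.2656 next round, worth 0.4 × 26.2656 = 10.50624 now. The union offers 10.50624 and keeps 240 − 10.50624 = 229.49376.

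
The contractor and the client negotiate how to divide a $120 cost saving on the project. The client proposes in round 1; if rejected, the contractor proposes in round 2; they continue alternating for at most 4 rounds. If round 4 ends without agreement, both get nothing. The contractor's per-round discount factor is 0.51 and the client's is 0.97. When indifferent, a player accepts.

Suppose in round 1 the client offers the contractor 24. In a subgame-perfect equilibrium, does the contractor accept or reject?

Reject

Round 4 (the contractor proposes): rejection yields 0 for the client; the contractor offers 0 and keeps 120.
Round 3 (the client proposes): the contractor can get 120 next round, worth 0.51 × 120 = 61.2 now. The client offers 61.2 and keeps 120 − 61.2 = 58.8.
Round 2 (the contractor proposes): the client can get 58.8 next round, worth 0.97 × 58.8 = 57.036 now; the contractor offers that and keeps 62.964.
So by rejecting in round 1, the contractor gets 62.964 next round, worth 0.51 × 62.964 = 32.11164 now.
Offer 24 < 32.11164, so the contractor rejects.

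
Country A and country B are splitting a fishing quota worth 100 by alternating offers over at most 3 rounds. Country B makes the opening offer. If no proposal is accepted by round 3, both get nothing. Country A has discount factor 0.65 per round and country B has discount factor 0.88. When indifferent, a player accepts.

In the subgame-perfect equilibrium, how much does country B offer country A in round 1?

7.8

Round 3 (country B proposes): rejection yields 0 for country A; country B offers 0 and keeps 100.
Round 2 (country A proposes): country B can get 100 next round, worth 0.88 × 100 = 88 now; country A offers that and keeps 12.
Round 1 (country B proposes): country A can get 12 next round, worth 0.65 × 12 = 7.8 now; country B offers that and keeps 92.2.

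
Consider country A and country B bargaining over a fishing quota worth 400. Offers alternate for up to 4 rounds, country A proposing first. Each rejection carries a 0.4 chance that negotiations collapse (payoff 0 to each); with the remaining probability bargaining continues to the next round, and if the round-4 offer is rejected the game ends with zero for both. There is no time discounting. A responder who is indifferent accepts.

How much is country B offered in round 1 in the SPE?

182.4

Round 4 (country B proposes): rejection yields 0 for country A; country B offers 0 and keeps 400.
Round 3 (country A proposes): rejecting gives country B an expected 0.6 × 400 = 240. Country A offers 240 and keeps 400 − 240 = 160.
Round 2 (country B proposes): rejecting gives country A an expected 0.6 × 160 = 96; country B offers that and keeps 304.
Round 1 (country A proposes): rejecting gives country B an expected 0.6 × 304 = 182.4. Country A offers 182.4 and keeps 400 − 182.4 = 217.6.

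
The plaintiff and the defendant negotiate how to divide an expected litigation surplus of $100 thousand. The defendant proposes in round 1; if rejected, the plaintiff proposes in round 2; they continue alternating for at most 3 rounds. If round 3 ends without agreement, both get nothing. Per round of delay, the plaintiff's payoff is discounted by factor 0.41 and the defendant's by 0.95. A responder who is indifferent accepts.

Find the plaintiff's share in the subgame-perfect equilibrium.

2.05

Round 3 (the defendant proposes): the plaintiff will accept anything ≥ 0, so the defendant offers 0 and keeps 100.
Round 2 (the plaintiff proposes): the defendant can get 100 next round, worth 0.95 × 100 = 95 now. The plaintiff offers 95 and keeps 100 − 95 = 5.
Round 1 (the defendant proposes): the plaintiff can get 5 next round, worth 0.41 × 5 = 2.05 now, so the defendant offers 2.05, keeping 97.95.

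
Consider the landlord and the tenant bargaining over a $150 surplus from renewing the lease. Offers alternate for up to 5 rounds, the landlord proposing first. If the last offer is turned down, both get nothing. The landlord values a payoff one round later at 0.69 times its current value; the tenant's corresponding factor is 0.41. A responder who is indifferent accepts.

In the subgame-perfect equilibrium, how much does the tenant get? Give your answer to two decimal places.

Round 5 (the landlord proposes): rejection yields 0 for the tenant; the landlord offers 0 and keeps 150.
Round 4 (the tenant proposes): the landlord can get 150 next round, worth 0.69 × 150 = 103.5 now. The tenant offers 103.5 and keeps 150 − 103.5 = 46.5.
Round 3 (the landlord proposes): the tenant can get 46.5 next round, worth 0.41 × 46.5 = 19.065 now, so the landlord offers 19.065, keeping 130.935.
Round 2 (the tenant proposes): the landlord can get 130.935 next round, worth 0.69 × 130.935 = 90.34515 now; the tenant offers that and keeps 59.65485.
Round 1 (the landlord proposes): the tenant can get 59.65485 next round, worth 0.41 × 59.65485 = 24.4584885 now; the landlord offers that and keeps 125.5415115.

24.46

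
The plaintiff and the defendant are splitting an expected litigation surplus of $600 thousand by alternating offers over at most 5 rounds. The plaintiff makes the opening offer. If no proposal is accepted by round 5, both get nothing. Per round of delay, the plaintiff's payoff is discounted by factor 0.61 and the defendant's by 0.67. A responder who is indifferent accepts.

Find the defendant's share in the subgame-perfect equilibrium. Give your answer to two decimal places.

220.86

Round 5 (the plaintiff proposes): rejection yields 0 for the defendant; the plaintiff offers 0 and keeps 600.
Round 4 (the defendant proposes): the plaintiff can get 600 next round, worth 0.61 × 600 = 366 now, so the defendant offers 366, keeping 234.
Round 3 (the plaintiff proposes): the defendant can get 234 next round, worth 0.67 × 234 = 156.78 now. The plaintiff offers 156.78 and keeps 600 − 156.78 = 443.22.
Round 2 (the defendant proposes): the plaintiff can get 443.22 next round, worth 0.61 × 443.22 = 270.3642 now. The defendant offers 270.3642 and keeps 600 − 270.3642 = 329.6358.
Round 1 (the plaintiff proposes): the defendant can get 329.6358 next round, worth 0.67 × 329.6358 = 220.855986 now; the plaintiff offers that and keeps 379.144014.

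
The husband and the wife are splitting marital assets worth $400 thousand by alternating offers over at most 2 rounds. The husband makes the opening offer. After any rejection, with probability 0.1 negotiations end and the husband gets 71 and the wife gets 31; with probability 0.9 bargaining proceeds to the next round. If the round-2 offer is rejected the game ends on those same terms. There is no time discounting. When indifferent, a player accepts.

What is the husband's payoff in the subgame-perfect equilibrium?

100.8

By backward induction:
Round 2 (the wife proposes): the husband gets 71 if talks fail, so the wife offers 71 and keeps 329.
Round 1 (the husband proposes): rejecting gives the wife an expected 0.9 × 329 + 0.1 × 31 = 299.2. The husband offers 299.2 and keeps 400 − 299.2 = 100.8.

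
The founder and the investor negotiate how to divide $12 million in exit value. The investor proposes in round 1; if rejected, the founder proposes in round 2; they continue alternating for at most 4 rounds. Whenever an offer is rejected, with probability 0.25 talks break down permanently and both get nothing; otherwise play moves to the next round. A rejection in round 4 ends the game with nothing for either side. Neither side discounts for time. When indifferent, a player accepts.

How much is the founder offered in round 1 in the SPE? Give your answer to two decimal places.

7.31

Round 4 (the founder proposes): the investor will accept anything ≥ 0, so the founder offers 0 and keeps 12.
Round 3 (the investor proposes): rejecting gives the founder an expected 0.75 × 12 = 9. The investor offers 9 and keeps 12 − 9 = 3.
Round 2 (the founder proposes): rejecting gives the investor an expected 0.75 × 3 = 2.25, so the founder offers 2.25, keeping 9.75.
Round 1 (the investor proposes): rejecting gives the founder an expected 0.75 × 9.75 = 7.3125; the investor offers that and keeps 4.6875.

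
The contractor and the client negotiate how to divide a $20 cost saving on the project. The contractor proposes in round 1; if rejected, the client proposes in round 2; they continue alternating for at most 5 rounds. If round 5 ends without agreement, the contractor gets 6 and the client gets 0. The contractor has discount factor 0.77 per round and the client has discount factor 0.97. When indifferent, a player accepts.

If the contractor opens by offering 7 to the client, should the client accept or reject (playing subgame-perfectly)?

Round 5 (the contractor proposes): rejection yields 0 for the client; the contractor offers 0 and keeps 20.
Round 4 (the client proposes): the contractor can get 20 next round, worth 0.77 × 20 = 15.4 now, so the client offers 15.4, keeping 4.6.
Round 3 (the contractor proposes): the client can get 4.6 next round, worth 0.97 × 4.6 = 4.462 now; the contractor offers that and keeps 15.538.
Round 2 (the client proposes): the contractor can get 15.538 next round, worth 0.77 × 15.538 = 11.96426 now; the client offers that and keeps 8.03574.
So by rejecting in round 1, the client gets 8.03574 next round, worth 0.97 × 8.03574 = 7.7946678 now.
Offer 7 < 7.7946678, so the client rejects.

Reject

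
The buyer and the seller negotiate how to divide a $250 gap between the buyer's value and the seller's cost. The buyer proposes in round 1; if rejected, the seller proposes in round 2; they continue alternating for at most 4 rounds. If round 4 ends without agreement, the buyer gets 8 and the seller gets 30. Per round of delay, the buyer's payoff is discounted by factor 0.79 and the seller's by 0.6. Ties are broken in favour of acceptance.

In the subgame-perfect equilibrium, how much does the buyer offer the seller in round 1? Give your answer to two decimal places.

100.32

Round 4 (the seller proposes): the buyer gets 8 if talks fail, so the seller offers 8 and keeps 242.
Round 3 (the buyer proposes): the seller can get 242 next round, worth 0.6 × 242 = 145.2 now, so the buyer offers 145.2, keeping 104.8.
Round 2 (the seller proposes): the buyer can get 104.8 next round, worth 0.79 × 104.8 = 82.792 now, so the seller offers 82.792, keeping 167.208.
Round 1 (the buyer proposes): the seller can get 167.208 next round, worth 0.6 × 167.208 = 100.3248 now. The buyer offers 100.3248 and keeps 250 − 100.3248 = 149.6752.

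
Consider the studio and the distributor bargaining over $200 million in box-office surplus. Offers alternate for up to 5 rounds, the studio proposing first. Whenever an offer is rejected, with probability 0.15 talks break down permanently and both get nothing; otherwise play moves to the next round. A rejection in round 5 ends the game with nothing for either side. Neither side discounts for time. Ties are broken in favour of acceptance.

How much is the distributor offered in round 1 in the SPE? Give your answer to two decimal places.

43.92

Round 5 (the studio proposes): the distributor will accept anything ≥ 0, so the studio offers 0 and keeps 200.
Round 4 (the distributor proposes): rejecting gives the studio an expected 0.85 × 200 = 170. The distributor offers 170 and keeps 200 − 170 = 30.
Round 3 (the studio proposes): rejecting gives the distributor an expected 0.85 × 30 = 25.5; the studio offers that and keeps 174.5.
Round 2 (the distributor proposes): rejecting gives the studio an expected 0.85 × 174.5 = 148.325; the distributor offers that and keeps 51.675.
Round 1 (the studio proposes): rejecting gives the distributor an expected 0.85 × 51.675 = 43.92375, so the studio offers 43.92375, keeping 156.07625.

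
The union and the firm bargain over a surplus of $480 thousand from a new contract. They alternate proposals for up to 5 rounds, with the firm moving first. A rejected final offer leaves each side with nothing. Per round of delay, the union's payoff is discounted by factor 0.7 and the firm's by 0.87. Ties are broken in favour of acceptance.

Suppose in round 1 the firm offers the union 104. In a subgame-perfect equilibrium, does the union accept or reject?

Accept

Round 5 (the firm proposes): the union will accept anything ≥ 0, so the firm offers 0 and keeps 480.
Round 4 (the union proposes): the firm can get 480 next round, worth 0.87 × 480 = 417.6 now. The union offers 417.6 and keeps 480 − 417.6 = 62.4.
Round 3 (the firm proposes): the union can get 62.4 next round, worth 0.7 × 62.4 = 43.68 now; the firm offers that and keeps 436.32.
Round 2 (the union proposes): the firm can get 436.32 next round, worth 0.87 × 436.32 = 379.5984 now. The union offers 379.5984 and keeps 480 − 379.5984 = 100.4016.
So by rejecting in round 1, the union gets 100.4016 next round, worth 0.7 × 100.4016 = 70.28112 now.
Offer 104 ≥ 70.28112, so the union accepts.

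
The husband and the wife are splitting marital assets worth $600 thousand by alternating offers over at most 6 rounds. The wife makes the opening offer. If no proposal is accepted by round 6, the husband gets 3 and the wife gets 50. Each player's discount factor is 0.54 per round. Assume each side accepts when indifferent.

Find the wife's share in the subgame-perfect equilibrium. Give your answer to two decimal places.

By backward induction:
Round 6 (the husband proposes): the wife gets 50 if talks fail, so the husband offers 50 and keeps 550.
Round 5 (the wife proposes): the husband can get 550 next round, worth 0.54 × 550 = 297 now; the wife offers that and keeps 303.
Round 4 (the husband proposes): the wife can get 303 next round, worth 0.54 × 303 = 163.62 now. The husband offers 163.62 and keeps 600 − 163.62 = 436.38.
Round 3 (the wife proposes): the husband can get 436.38 next round, worth 0.54 × 436.38 = 235.6452 now. The wife offers 235.6452 and keeps 600 − 235.6452 = 364.3548.
Round 2 (the husband proposes): the wife can get 364.3548 next round, worth 0.54 × 364.3548 = 196.751592 now, so the husband offers 196.751592, keeping 403.248408.
Round 1 (the wife proposes): the husband can get 403.248408 next round, worth 0.54 × 403.248408 = 217.75414032 now; the wife offers that and keeps 382.24585968.

382.25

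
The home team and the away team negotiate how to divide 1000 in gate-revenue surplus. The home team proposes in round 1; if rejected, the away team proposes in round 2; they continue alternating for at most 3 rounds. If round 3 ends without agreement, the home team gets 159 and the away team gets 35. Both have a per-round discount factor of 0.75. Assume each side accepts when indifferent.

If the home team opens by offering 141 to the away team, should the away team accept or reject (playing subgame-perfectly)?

Reject

Work out the away team's continuation value if the offer is rejected.
Round 3 (the home team proposes): the away team gets 35 if talks fail, so the home team offers 35 and keeps 965.
Round 2 (the away team proposes): the home team can get 965 next round, worth 0.75 × 965 = 723.75 now; the away team offers that and keeps 276.25.
So by rejecting in round 1, the away team gets 276.25 next round, worth 0.75 × 276.25 = 207.1875 now.
Offer 141 < 207.1875, so the away team rejects.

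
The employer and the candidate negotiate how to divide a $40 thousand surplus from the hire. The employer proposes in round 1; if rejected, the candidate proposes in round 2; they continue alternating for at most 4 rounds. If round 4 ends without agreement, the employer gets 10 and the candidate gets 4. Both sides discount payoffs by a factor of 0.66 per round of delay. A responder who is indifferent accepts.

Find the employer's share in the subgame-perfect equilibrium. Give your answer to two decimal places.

22.40

Round 4 (the candidate proposes): the employer gets 10 if talks fail, so the candidate offers 10 and keeps 30.
Round 3 (the employer proposes): the candidate can get 30 next round, worth 0.66 × 30 = 19.8 now; the employer offers that and keeps 20.2.
Round 2 (the candidate proposes): the employer can get 20.2 next round, worth 0.66 × 20.2 = 13.332 now, so the candidate offers 13.332, keeping 26.668.
Round 1 (the employer proposes): the candidate can get 26.668 next round, worth 0.66 × 26.668 = 17.60088 now; the employer offers that and keeps 22.39912.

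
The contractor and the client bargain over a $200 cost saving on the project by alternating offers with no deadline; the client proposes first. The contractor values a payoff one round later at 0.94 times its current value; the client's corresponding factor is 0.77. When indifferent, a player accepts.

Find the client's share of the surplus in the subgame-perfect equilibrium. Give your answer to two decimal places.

43.45

In a stationary SPE each proposer offers the other exactly their discounted continuation value.
If the client keeps x when proposing and the contractor keeps y when proposing, then x = 200 − 0.94y and y = 200 − 0.77x.
Solving: x = 200(1 − 0.94) / (1 − 0.77·0.94) = 12 / 0.2762 ≈ 43.4468.
The contractor gets 200 − 43.4468 ≈ 156.5532.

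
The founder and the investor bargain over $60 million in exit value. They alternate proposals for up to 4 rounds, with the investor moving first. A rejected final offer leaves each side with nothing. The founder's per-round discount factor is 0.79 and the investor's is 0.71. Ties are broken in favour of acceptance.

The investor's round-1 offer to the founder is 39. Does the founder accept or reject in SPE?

Round 4 (the founder proposes): the investor will accept anything ≥ 0, so the founder offers 0 and keeps 60.
Round 3 (the investor proposes): the founder can get 60 next round, worth 0.79 × 60 = 47.4 now. The investor offers 47.4 and keeps 60 − 47.4 = 12.6.
Round 2 (the founder proposes): the investor can get 12.6 next round, worth 0.71 × 12.6 = 8.946 now. The founder offers 8.946 and keeps 60 − 8.946 = 51.054.
So by rejecting in round 1, the founder gets 51.054 next round, worth 0.79 × 51.054 = 40.33266 now.
Offer 39 < 40.33266, so the founder rejects.

Reject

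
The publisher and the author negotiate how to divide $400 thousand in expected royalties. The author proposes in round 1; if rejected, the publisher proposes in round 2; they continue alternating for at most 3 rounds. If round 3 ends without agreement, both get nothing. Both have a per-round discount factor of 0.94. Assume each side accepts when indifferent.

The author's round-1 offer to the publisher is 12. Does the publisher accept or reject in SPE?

Round 3 (the author proposes): the publisher will accept anything ≥ 0, so the author offers 0 and keeps 400.
Round 2 (the publisher proposes): the author can get 400 next round, worth 0.94 × 400 = 376 now. The publisher offers 376 and keeps 400 − 376 = 24.
So by rejecting in round 1, the publisher gets 24 next round, worth 0.94 × 24 = 22.56 now.
Offer 12 < 22.56, so the publisher rejects.

Reject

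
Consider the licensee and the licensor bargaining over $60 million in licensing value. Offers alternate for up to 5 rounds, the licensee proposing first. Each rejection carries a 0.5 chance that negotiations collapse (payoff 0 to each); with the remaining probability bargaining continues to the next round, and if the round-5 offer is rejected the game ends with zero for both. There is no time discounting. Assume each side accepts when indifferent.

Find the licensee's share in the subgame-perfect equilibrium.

41.25

Round 5 (the licensee proposes): the licensor will accept anything ≥ 0, so the licensee offers 0 and keeps 60.
Round 4 (the licensor proposes): rejecting gives the licensee an expected 0.5 × 60 = 30. The licensor offers 30 and keeps 60 − 30 = 30.
Round 3 (the licensee proposes): rejecting gives the licensor an expected 0.5 × 30 = 15; the licensee offers that and keeps 45.
Round 2 (the licensor proposes): rejecting gives the licensee an expected 0.5 × 45 = 22.5, so the licensor offers 22.5, keeping 37.5.
Round 1 (the licensee proposes): rejecting gives the licensor an expected 0.5 × 37.5 = 18.75, so the licensee offers 18.75, keeping 41.25.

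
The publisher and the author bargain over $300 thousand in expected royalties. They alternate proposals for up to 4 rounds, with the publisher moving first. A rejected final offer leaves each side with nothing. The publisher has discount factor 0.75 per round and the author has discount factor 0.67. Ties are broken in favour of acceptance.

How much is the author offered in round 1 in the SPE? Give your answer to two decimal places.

151.25

Round 4 (the author proposes): rejection yields 0 for the publisher; the author offers 0 and keeps 300.
Round 3 (the publisher proposes): the author can get 300 next round, worth 0.67 × 300 = 201 now, so the publisher offers 201, keeping 99.
Round 2 (the author proposes): the publisher can get 99 next round, worth 0.75 × 99 = 74.25 now. The author offers 74.25 and keeps 300 − 74.25 = 225.75.
Round 1 (the publisher proposes): the author can get 225.75 next round, worth 0.67 × 225.75 = 151.2525 now; the publisher offers that and keeps 148.7475.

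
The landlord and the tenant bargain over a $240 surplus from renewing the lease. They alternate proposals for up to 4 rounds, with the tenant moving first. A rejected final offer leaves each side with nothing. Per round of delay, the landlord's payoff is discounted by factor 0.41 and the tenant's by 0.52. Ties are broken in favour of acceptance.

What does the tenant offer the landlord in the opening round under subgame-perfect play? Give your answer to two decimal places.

Round 4 (the landlord proposes): rejection yields 0 for the tenant; the landlord offers 0 and keeps 240.
Round 3 (the tenant proposes): the landlord can get 240 next round, worth 0.41 × 240 = 98.4 now, so the tenant offers 98.4, keeping 141.6.
Round 2 (the landlord proposes): the tenant can get 141.6 next round, worth 0.52 × 141.6 = 73.632 now, so the landlord offers 73.632, keeping 166.368.
Round 1 (the tenant proposes): the landlord can get 166.368 next round, worth 0.41 × 166.368 = 68.21088 now, so the tenant offers 68.21088, keeping 171.78912.

68.21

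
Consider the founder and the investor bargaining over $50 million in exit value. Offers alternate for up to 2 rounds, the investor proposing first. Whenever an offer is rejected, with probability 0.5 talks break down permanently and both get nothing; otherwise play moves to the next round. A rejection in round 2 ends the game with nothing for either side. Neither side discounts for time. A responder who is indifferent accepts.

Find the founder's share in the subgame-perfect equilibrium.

By backward induction:
Round 2 (the founder proposes): rejection yields 0 for the investor; the founder offers 0 and keeps 50.
Round 1 (the investor proposes): rejecting gives the founder an expected 0.5 × 50 = 25, so the investor offers 25, keeping 25.

25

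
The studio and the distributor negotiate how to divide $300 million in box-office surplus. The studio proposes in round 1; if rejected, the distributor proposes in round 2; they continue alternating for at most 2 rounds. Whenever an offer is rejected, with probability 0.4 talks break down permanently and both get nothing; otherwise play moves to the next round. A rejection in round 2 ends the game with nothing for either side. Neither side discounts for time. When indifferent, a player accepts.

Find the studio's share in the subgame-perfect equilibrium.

Round 2 (the distributor proposes): the studio will accept anything ≥ 0, so the distributor offers 0 and keeps 300.
Round 1 (the studio proposes): rejecting gives the distributor an expected 0.6 × 300 = 180. The studio offers 180 and keeps 300 − 180 = 120.

120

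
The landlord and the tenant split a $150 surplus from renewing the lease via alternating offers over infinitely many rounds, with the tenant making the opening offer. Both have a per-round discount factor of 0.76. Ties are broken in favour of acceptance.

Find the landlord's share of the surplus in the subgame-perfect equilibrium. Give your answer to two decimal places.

64.77

In a stationary SPE each proposer offers the other exactly their discounted continuation value.
If the tenant keeps x when proposing and the landlord keeps y when proposing, then x = 150 − 0.76y and y = 150 − 0.76x.
Solving: x = 150(1 − 0.76) / (1 − 0.76·0.76) = 36 / 0.4224 ≈ 85.2273.
The landlord gets 150 − 85.2273 ≈ 64.7727.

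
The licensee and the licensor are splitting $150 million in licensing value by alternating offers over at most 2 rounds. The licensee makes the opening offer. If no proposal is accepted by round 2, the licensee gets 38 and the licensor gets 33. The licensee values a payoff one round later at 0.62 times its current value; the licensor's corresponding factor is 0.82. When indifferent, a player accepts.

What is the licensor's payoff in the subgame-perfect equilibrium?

Round 2 (the licensor proposes): the licensee gets 38 if talks fail, so the licensor offers 38 and keeps 112.
Round 1 (the licensee proposes): the licensor can get 112 next round, worth 0.82 × 112 = 91.84 now, so the licensee offers 91.84, keeping 58.16.

91.84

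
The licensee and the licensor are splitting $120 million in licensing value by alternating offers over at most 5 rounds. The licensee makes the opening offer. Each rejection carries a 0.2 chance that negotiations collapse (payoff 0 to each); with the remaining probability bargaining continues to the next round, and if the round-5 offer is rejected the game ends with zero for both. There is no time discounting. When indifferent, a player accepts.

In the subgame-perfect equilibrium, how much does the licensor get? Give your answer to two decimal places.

Round 5 (the licensee proposes): rejection yields 0 for the licensor; the licensee offers 0 and keeps 120.
Round 4 (the licensor proposes): rejecting gives the licensee an expected 0.8 × 120 = 96, so the licensor offers 96, keeping 24.
Round 3 (the licensee proposes): rejecting gives the licensor an expected 0.8 × 24 = 19.2, so the licensee offers 19.2, keeping 100.8.
Round 2 (the licensor proposes): rejecting gives the licensee an expected 0.8 × 100.8 = 80.64. The licensor offers 80.64 and keeps 120 − 80.64 = 39.36.
Round 1 (the licensee proposes): rejecting gives the licensor an expected 0.8 × 39.36 = 31.488; the licensee offers that and keeps 88.512.

31.49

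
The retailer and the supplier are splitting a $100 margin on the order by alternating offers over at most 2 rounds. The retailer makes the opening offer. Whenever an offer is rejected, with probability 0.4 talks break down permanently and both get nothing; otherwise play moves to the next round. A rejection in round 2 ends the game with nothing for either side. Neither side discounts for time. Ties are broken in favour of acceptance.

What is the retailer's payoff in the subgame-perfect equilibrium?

40

Round 2 (the supplier proposes): rejection yields 0 for the retailer; the supplier offers 0 and keeps 100.
Round 1 (the retailer proposes): rejecting gives the supplier an expected 0.6 × 100 = 60; the retailer offers that and keeps 40.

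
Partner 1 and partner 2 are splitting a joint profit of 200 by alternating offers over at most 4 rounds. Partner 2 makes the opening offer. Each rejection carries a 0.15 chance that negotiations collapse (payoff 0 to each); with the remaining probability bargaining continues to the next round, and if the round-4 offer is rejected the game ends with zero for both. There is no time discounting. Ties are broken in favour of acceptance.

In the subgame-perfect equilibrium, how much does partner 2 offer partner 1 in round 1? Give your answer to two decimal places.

148.33

Round 4 (partner 1 proposes): partner 2 will accept anything ≥ 0, so partner 1 offers 0 and keeps 200.
Round 3 (partner 2 proposes): rejecting gives partner 1 an expected 0.85 × 200 = 170. Partner 2 offers 170 and keeps 200 − 170 = 30.
Round 2 (partner 1 proposes): rejecting gives partner 2 an expected 0.85 × 30 = 25.5. Partner 1 offers 25.5 and keeps 200 − 25.5 = 174.5.
Round 1 (partner 2 proposes): rejecting gives partner 1 an expected 0.85 × 174.5 = 148.325; partner 2 offers that and keeps 51.675.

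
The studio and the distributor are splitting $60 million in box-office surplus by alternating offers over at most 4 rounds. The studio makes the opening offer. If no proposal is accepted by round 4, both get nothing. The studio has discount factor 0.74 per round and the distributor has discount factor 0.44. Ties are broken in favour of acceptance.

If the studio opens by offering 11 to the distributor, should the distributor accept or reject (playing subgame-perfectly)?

Reject

Work out the distributor's continuation value if the offer is rejected.
Round 4 (the distributor proposes): the studio will accept anything ≥ 0, so the distributor offers 0 and keeps 60.
Round 3 (the studio proposes): the distributor can get 60 next round, worth 0.44 × 60 = 26.4 now. The studio offers 26.4 and keeps 60 − 26.4 = 33.6.
Round 2 (the distributor proposes): the studio can get 33.6 next round, worth 0.74 × 33.6 = 24.864 now, so the distributor offers 24.864, keeping 35.136.
So by rejecting in round 1, the distributor gets 35.136 next round, worth 0.44 × 35.136 = 15.45984 now.
Offer 11 < 15.45984, so the distributor rejects.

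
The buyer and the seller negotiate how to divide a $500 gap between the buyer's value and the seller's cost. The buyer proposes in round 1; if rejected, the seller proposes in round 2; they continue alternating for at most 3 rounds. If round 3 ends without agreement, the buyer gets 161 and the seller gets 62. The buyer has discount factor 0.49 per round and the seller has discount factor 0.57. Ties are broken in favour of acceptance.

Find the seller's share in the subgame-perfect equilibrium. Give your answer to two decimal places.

Round 3 (the buyer proposes): the seller gets 62 if talks fail, so the buyer offers 62 and keeps 438.
Round 2 (the seller proposes): the buyer can get 438 next round, worth 0.49 × 438 = 214.62 now. The seller offers 214.62 and keeps 500 − 214.62 = 285.38.
Round 1 (the buyer proposes): the seller can get 285.38 next round, worth 0.57 × 285.38 = 162.6666 now. The buyer offers 162.6666 and keeps 500 − 162.6666 = 337.3334.

162.67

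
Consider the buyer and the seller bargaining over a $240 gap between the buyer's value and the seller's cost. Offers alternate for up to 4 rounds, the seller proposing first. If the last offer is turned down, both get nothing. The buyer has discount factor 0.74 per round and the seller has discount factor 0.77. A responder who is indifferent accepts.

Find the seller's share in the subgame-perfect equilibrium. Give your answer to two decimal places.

97.96

By backward induction:
Round 4 (the buyer proposes): rejection yields 0 for the seller; the buyer offers 0 and keeps 240.
Round 3 (the seller proposes): the buyer can get 240 next round, worth 0.74 × 240 = 177.6 now, so the seller offers 177.6, keeping 62.4.
Round 2 (the buyer proposes): the seller can get 62.4 next round, worth 0.77 × 62.4 = 48.048 now, so the buyer offers 48.048, keeping 191.952.
Round 1 (the seller proposes): the buyer can get 191.952 next round, worth 0.74 × 191.952 = 142.04448 now. The seller offers 142.04448 and keeps 240 − 142.04448 = 97.95552.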